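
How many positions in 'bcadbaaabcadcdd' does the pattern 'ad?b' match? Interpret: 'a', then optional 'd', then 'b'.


Pattern: ad?b means 'a', then optional 'd', then 'b'.
Scanning 'bcadbaaabcadcdd' position-by-position:
  Pos 0: window 'bca' -> no
  Pos 1: window 'cad' -> no
  Pos 2: window 'adb' -> MATCH
  Pos 3: window 'dba' -> no
  Pos 4: window 'baa' -> no
  Pos 5: window 'aaa' -> no
  Pos 6: window 'aab' -> no
  Pos 7: window 'abc' -> MATCH
  Pos 8: window 'bca' -> no
  Pos 9: window 'cad' -> no
  Pos 10: window 'adc' -> no
  Pos 11: window 'dcd' -> no
  Pos 12: window 'cdd' -> no
  Pos 13: window 'dd' -> no
  Pos 14: window 'd' -> no
Total matches: 2

2


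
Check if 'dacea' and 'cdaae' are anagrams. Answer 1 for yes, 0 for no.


Sort characters of 'dacea': 'aacde'
Sort characters of 'cdaae': 'aacde'
Sorted forms match -> they ARE anagrams
Result: 1

1


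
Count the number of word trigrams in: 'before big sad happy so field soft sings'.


Word trigrams from [8] words:
  Trigram 1: (before big sad)
  Trigram 2: (big sad happy)
  Trigram 3: (sad happy so)
  Trigram 4: (happy so field)
  Trigram 5: (so field soft)
  Trigram 6: (field soft sings)
Total word trigrams: 8 - 2 = 6

6


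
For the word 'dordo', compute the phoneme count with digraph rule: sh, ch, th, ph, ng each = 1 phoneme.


Parsing 'dordo' greedily, digraphs first:
  'd' -> consonant phoneme (phonemes so far: 1)
  'o' -> vowel phoneme (phonemes so far: 2)
  'r' -> consonant phoneme (phonemes so far: 3)
  'd' -> consonant phoneme (phonemes so far: 4)
  'o' -> vowel phoneme (phonemes so far: 5)
Total phonemes: 5

5


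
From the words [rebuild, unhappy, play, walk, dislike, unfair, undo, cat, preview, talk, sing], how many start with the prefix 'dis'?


Checking each word for prefix 'dis':
  'rebuild' -> no (count: 0)
  'unhappy' -> no (count: 0)
  'play' -> no (count: 0)
  'walk' -> no (count: 0)
  'dislike' -> YES, starts with 'dis' (count: 1)
  'unfair' -> no (count: 1)
  'undo' -> no (count: 1)
  'cat' -> no (count: 1)
  'preview' -> no (count: 1)
  'talk' -> no (count: 1)
  'sing' -> no (count: 1)
Total with prefix 'dis': 1

1


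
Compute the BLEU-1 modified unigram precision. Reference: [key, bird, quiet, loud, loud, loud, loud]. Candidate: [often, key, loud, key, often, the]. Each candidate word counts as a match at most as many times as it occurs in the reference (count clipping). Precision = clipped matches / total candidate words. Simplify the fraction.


Reference word counts: {'bird': 1, 'key': 1, 'loud': 4, 'quiet': 1}
Checking each candidate word (with clipping):
  'often' -> not in reference -> no match (matches: 0)
  'key' -> in reference (ref count 1, used 1/1) -> match (matches: 1)
  'loud' -> in reference (ref count 4, used 1/4) -> match (matches: 2)
  'key' -> ref count 1 already used up (1/1) -> clipped, no match (matches: 2)
  'often' -> not in reference -> no match (matches: 2)
  'the' -> not in reference -> no match (matches: 2)
Clipped matches: 2, Candidate length: 6
Precision = 2/6 = 1/3

1/3


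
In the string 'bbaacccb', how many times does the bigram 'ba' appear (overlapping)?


Scanning 'bbaacccb' for bigram 'ba':
  Position 0: 'bb' -> no
  Position 1: 'ba' -> MATCH
  Position 2: 'aa' -> no
  Position 3: 'ac' -> no
  Position 4: 'cc' -> no
  Position 5: 'cc' -> no
  Position 6: 'cb' -> no
Total matches: 1

1


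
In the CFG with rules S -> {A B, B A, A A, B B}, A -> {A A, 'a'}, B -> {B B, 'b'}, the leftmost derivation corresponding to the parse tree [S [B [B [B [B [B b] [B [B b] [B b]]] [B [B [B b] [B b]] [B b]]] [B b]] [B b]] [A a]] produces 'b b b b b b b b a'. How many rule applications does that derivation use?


Every bracketed nonterminal node [X ...] in the tree is produced by exactly one rule application.
Reading the tree off as a leftmost derivation:
  Step 1: S  =>  B A   (applied S -> B A)
  Step 2: B A  =>  B B A   (applied B -> B B)
  Step 3: B B A  =>  B B B A   (applied B -> B B)
  Step 4: B B B A  =>  B B B B A   (applied B -> B B)
  Step 5: B B B B A  =>  B B B B B A   (applied B -> B B)
  Step 6: B B B B B A  =>  b B B B B A   (applied B -> b)
  Step 7: b B B B B A  =>  b B B B B B A   (applied B -> B B)
  Step 8: b B B B B B A  =>  b b B B B B A   (applied B -> b)
  Step 9: b b B B B B A  =>  b b b B B B A   (applied B -> b)
  Step 10: b b b B B B A  =>  b b b B B B B A   (applied B -> B B)
  Step 11: b b b B B B B A  =>  b b b B B B B B A   (applied B -> B B)
  Step 12: b b b B B B B B A  =>  b b b b B B B B A   (applied B -> b)
  Step 13: b b b b B B B B A  =>  b b b b b B B B A   (applied B -> b)
  Step 14: b b b b b B B B A  =>  b b b b b b B B A   (applied B -> b)
  Step 15: b b b b b b B B A  =>  b b b b b b b B A   (applied B -> b)
  Step 16: b b b b b b b B A  =>  b b b b b b b b A   (applied B -> b)
  Step 17: b b b b b b b b A  =>  b b b b b b b b a   (applied A -> a)
Final yield: b b b b b b b b a
Total rewrite steps: 17

17


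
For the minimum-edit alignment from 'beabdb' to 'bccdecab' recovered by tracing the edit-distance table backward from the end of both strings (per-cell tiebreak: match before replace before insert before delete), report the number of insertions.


Edit distance = 6. Backtracking from cell (6, 8) with preference match > replace > insert > delete,
then listing the resulting alignment 'beabdb' -> 'bccdecab' left to right:
  Step 1: keep 'b'
  Step 2: insert 'c' [insertion #1]
  Step 3: insert 'c' [insertion #2]
  Step 4: replace e->d
  Step 5: replace a->e
  Step 6: replace b->c
  Step 7: replace d->a
  Step 8: keep 'b'
Total insertions: 2

2


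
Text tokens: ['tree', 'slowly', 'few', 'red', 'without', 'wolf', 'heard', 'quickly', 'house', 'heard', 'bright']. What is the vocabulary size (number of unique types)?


Listing all tokens and tracking unique types:
  Token 1: 'tree' -> NEW (unique so far: 1)
  Token 2: 'slowly' -> NEW (unique so far: 2)
  Token 3: 'few' -> NEW (unique so far: 3)
  Token 4: 'red' -> NEW (unique so far: 4)
  Token 5: 'without' -> NEW (unique so far: 5)
  Token 6: 'wolf' -> NEW (unique so far: 6)
  Token 7: 'heard' -> NEW (unique so far: 7)
  Token 8: 'quickly' -> NEW (unique so far: 8)
  Token 9: 'house' -> NEW (unique so far: 9)
  Token 10: 'heard' -> duplicate (unique so far: 9)
  Token 11: 'bright' -> NEW (unique so far: 10)
Unique types: ('bright', 'few', 'heard', 'house', 'quickly', 'red', 'slowly', 'tree', 'without', 'wolf')
Vocabulary size: 10

10


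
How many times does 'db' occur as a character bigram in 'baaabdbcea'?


Scanning 'baaabdbcea' for bigram 'db':
  Position 0: 'ba' -> no
  Position 1: 'aa' -> no
  Position 2: 'aa' -> no
  Position 3: 'ab' -> no
  Position 4: 'bd' -> no
  Position 5: 'db' -> MATCH
  Position 6: 'bc' -> no
  Position 7: 'ce' -> no
  Position 8: 'ea' -> no
Total matches: 1

1


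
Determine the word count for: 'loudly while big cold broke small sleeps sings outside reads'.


Counting words by splitting on spaces:
  Word 1: 'loudly'
  Word 2: 'while'
  Word 3: 'big'
  Word 4: 'cold'
  Word 5: 'broke'
  Word 6: 'small'
  Word 7: 'sleeps'
  Word 8: 'sings'
  Word 9: 'outside'
  Word 10: 'reads'
Total words: 10

10


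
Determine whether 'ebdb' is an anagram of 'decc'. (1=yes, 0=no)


Sort characters of 'ebdb': 'bbde'
Sort characters of 'decc': 'ccde'
Sorted forms differ -> they are NOT anagrams
Result: 0

0


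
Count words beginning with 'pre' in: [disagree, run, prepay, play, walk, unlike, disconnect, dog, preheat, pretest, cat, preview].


Checking each word for prefix 'pre':
  'disagree' -> no (count: 0)
  'run' -> no (count: 0)
  'prepay' -> YES, starts with 'pre' (count: 1)
  'play' -> no (count: 1)
  'walk' -> no (count: 1)
  'unlike' -> no (count: 1)
  'disconnect' -> no (count: 1)
  'dog' -> no (count: 1)
  'preheat' -> YES, starts with 'pre' (count: 2)
  'pretest' -> YES, starts with 'pre' (count: 3)
  'cat' -> no (count: 3)
  'preview' -> YES, starts with 'pre' (count: 4)
Total with prefix 'pre': 4

4


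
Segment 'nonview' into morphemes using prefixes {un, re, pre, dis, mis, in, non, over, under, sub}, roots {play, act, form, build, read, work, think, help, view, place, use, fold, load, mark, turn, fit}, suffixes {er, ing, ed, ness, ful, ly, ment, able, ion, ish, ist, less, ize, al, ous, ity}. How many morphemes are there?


Segmenting 'nonview' against the inventory:
  'non' -> prefix (morpheme 1)
  'view' -> root (morpheme 2)
Total morphemes: 2

2


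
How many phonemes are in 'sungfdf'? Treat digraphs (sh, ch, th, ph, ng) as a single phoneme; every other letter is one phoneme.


Parsing 'sungfdf' greedily, digraphs first:
  's' -> consonant phoneme (phonemes so far: 1)
  'u' -> vowel phoneme (phonemes so far: 2)
  'ng' -> digraph (1 consonant phoneme) (phonemes so far: 3)
  'f' -> consonant phoneme (phonemes so far: 4)
  'd' -> consonant phoneme (phonemes so far: 5)
  'f' -> consonant phoneme (phonemes so far: 6)
Total phonemes: 6

6


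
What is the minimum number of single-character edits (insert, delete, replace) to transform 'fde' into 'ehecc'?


Building DP table for s1='fde' (len 3) and s2='ehecc' (len 5):
       e  h  e  c  c
    0  1  2  3  4  5
  f 1  1  2  3  4  5
  d 2  2  2  3  4  5
  e 3  2  3  2  3  4
Edit distance = dp[3][5] = 4

4


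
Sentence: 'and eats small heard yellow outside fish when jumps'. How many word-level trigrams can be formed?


Word trigrams from [9] words:
  Trigram 1: (and eats small)
  Trigram 2: (eats small heard)
  Trigram 3: (small heard yellow)
  Trigram 4: (heard yellow outside)
  Trigram 5: (yellow outside fish)
  Trigram 6: (outside fish when)
  Trigram 7: (fish when jumps)
Total word trigrams: 9 - 2 = 7

7


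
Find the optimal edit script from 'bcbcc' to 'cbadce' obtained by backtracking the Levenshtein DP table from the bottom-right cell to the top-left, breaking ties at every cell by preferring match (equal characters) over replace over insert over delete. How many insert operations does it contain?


Edit distance = 4. Backtracking from cell (5, 6) with preference match > replace > insert > delete,
then listing the resulting alignment 'bcbcc' -> 'cbadce' left to right:
  Step 1: insert 'c' [insertion #1]
  Step 2: keep 'b'
  Step 3: replace c->a
  Step 4: replace b->d
  Step 5: keep 'c'
  Step 6: replace c->e
Total insertions: 1

1


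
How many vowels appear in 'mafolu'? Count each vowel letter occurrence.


Scanning each character of 'mafolu':
  Position 1: 'm' -> consonant (running count: 0)
  Position 2: 'a' -> vowel (running count: 1)
  Position 3: 'f' -> consonant (running count: 1)
  Position 4: 'o' -> vowel (running count: 2)
  Position 5: 'l' -> consonant (running count: 2)
  Position 6: 'u' -> vowel (running count: 3)
Total vowels: 3

3


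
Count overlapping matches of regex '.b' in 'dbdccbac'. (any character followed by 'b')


Pattern: .b means any character followed by 'b'.
Scanning 'dbdccbac' position-by-position:
  Pos 0: window 'db' -> MATCH
  Pos 1: window 'bd' -> no
  Pos 2: window 'dc' -> no
  Pos 3: window 'cc' -> no
  Pos 4: window 'cb' -> MATCH
  Pos 5: window 'ba' -> no
  Pos 6: window 'ac' -> no
  Pos 7: window 'c' -> no
Total matches: 2

2


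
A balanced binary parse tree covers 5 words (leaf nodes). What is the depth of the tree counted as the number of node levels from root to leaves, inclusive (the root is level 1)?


In a balanced binary tree with n leaves the deepest leaf is ceil(log2(n)) edges below the root,
so counting node levels inclusive of root and leaves gives ceil(log2(n)) + 1 levels.
log2(5) = 2.3219
ceil(2.3219) = 3
levels = 3 + 1 = 4

4


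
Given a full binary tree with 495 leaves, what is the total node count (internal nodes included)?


Leaf nodes (terminals): 495
Internal nodes = n - 1 = 495 - 1 = 494
Total = leaves + internal = 495 + 494 = 989

989


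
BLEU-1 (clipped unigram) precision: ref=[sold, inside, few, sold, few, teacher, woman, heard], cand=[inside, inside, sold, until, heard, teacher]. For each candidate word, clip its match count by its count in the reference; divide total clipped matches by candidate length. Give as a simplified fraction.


Reference word counts: {'few': 2, 'heard': 1, 'inside': 1, 'sold': 2, 'teacher': 1, 'woman': 1}
Checking each candidate word (with clipping):
  'inside' -> in reference (ref count 1, used 1/1) -> match (matches: 1)
  'inside' -> ref count 1 already used up (1/1) -> clipped, no match (matches: 1)
  'sold' -> in reference (ref count 2, used 1/2) -> match (matches: 2)
  'until' -> not in reference -> no match (matches: 2)
  'heard' -> in reference (ref count 1, used 1/1) -> match (matches: 3)
  'teacher' -> in reference (ref count 1, used 1/1) -> match (matches: 4)
Clipped matches: 4, Candidate length: 6
Precision = 4/6 = 2/3

2/3


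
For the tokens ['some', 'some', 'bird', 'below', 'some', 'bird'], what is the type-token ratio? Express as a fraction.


Tokens: 6
Unique types: ('below', 'bird', 'some') = 3
TTR = 3/6
Simplify: divide both by 3 -> 1/2
TTR = 1/2

1/2


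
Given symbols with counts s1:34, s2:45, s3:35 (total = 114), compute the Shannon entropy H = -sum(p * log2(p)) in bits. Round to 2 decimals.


Computing entropy H = -sum(p_i * log2(p_i)):
  s1: p = 34/114 = 0.2982, -p*log2(p) = 0.5206
  s2: p = 45/114 = 0.3947, -p*log2(p) = 0.5294
  s3: p = 35/114 = 0.3070, -p*log2(p) = 0.5230
H = sum of terms = 1.5730
Rounded to 2 decimals: 1.57

1.57


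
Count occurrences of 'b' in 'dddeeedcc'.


Scanning 'dddeeedcc' for 'b':
  No matches found.
Total occurrences of 'b': 0

0


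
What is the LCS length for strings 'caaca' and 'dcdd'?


DP table for LCS of 'caaca' and 'dcdd':
       d  c  d  d
    0  0  0  0  0
  c 0  0  1  1  1
  a 0  0  1  1  1
  a 0  0  1  1  1
  c 0  0  1  1  1
  a 0  0  1  1  1
LCS: 'c'
LCS length = 1

1


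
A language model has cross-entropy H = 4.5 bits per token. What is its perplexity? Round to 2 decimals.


Perplexity formula: PP = 2^H
H = 4.5
PP = 2^4.5
Decompose: 2^4.5 = 2^4 * 2^0.5 = 2^4 * sqrt(2)
2^4 = 16, sqrt(2) ~ 1.4142136
PP ~ 16 * 1.4142136 = 22.6274176
Rounded to 2 decimals: 22.63

22.63


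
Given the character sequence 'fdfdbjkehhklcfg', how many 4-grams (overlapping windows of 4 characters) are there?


String 'fdfdbjkehhklcfg' has length L = 15.
Number of overlapping n-grams = L - n + 1
Substituting: 15 - 4 + 1 = 12

12


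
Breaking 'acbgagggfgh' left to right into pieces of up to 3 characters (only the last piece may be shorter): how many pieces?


'acbgagggfgh' has 11 characters.
Chunking with max size 3:
  Chunk 1: 'acb' (positions 0-2)
  Chunk 2: 'gag' (positions 3-5)
  Chunk 3: 'ggf' (positions 6-8)
  Chunk 4: 'gh' (positions 9-10)
Total chunks: ceil(11 / 3) = 4

4


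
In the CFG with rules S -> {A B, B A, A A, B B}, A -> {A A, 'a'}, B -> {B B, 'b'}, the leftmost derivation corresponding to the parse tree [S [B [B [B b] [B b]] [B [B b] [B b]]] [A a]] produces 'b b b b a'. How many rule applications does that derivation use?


Every bracketed nonterminal node [X ...] in the tree is produced by exactly one rule application.
Reading the tree off as a leftmost derivation:
  Step 1: S  =>  B A   (applied S -> B A)
  Step 2: B A  =>  B B A   (applied B -> B B)
  Step 3: B B A  =>  B B B A   (applied B -> B B)
  Step 4: B B B A  =>  b B B A   (applied B -> b)
  Step 5: b B B A  =>  b b B A   (applied B -> b)
  Step 6: b b B A  =>  b b B B A   (applied B -> B B)
  Step 7: b b B B A  =>  b b b B A   (applied B -> b)
  Step 8: b b b B A  =>  b b b b A   (applied B -> b)
  Step 9: b b b b A  =>  b b b b a   (applied A -> a)
Final yield: b b b b a
Total rewrite steps: 9

9


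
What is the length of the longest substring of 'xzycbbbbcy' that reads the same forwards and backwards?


Scanning 'xzycbbbbcy' for palindromic substrings.
Substring at positions 2-9: 'ycbbbbcy'.
Check: reverse('ycbbbbcy') = 'ycbbbbcy' -> palindrome confirmed.
Neighbouring characters ('z' / '-') break symmetry, so it cannot extend further.
No longer palindromic substring exists; longest length = 8

8


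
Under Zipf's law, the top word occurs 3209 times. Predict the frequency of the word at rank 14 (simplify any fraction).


Zipf's law: freq(rank) = f1 / rank
f1 = 3209, rank = 14
freq = 3209 / 14
GCD(3209, 14) = 1
Simplified: 3209/14

3209/14


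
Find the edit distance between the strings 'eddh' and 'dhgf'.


Building DP table for s1='eddh' (len 4) and s2='dhgf' (len 4):
       d  h  g  f
    0  1  2  3  4
  e 1  1  2  3  4
  d 2  1  2  3  4
  d 3  2  2  3  4
  h 4  3  2  3  4
Edit distance = dp[4][4] = 4

4


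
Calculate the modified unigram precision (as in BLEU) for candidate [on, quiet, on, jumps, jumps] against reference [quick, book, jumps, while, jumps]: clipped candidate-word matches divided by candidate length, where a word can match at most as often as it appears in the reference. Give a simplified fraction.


Reference word counts: {'book': 1, 'jumps': 2, 'quick': 1, 'while': 1}
Checking each candidate word (with clipping):
  'on' -> not in reference -> no match (matches: 0)
  'quiet' -> not in reference -> no match (matches: 0)
  'on' -> not in reference -> no match (matches: 0)
  'jumps' -> in reference (ref count 2, used 1/2) -> match (matches: 1)
  'jumps' -> in reference (ref count 2, used 2/2) -> match (matches: 2)
Clipped matches: 2, Candidate length: 5
Precision = 2/5

2/5


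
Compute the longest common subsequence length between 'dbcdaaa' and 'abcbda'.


DP table for LCS of 'dbcdaaa' and 'abcbda':
       a  b  c  b  d  a
    0  0  0  0  0  0  0
  d 0  0  0  0  0  1  1
  b 0  0  1  1  1  1  1
  c 0  0  1  2  2  2  2
  d 0  0  1  2  2  3  3
  a 0  1  1  2  2  3  4
  a 0  1  1  2  2  3  4
  a 0  1  1  2  2  3  4
LCS: 'bcda'
LCS length = 4

4


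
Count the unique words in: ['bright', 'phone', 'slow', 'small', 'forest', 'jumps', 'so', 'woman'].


Listing all tokens and tracking unique types:
  Token 1: 'bright' -> NEW (unique so far: 1)
  Token 2: 'phone' -> NEW (unique so far: 2)
  Token 3: 'slow' -> NEW (unique so far: 3)
  Token 4: 'small' -> NEW (unique so far: 4)
  Token 5: 'forest' -> NEW (unique so far: 5)
  Token 6: 'jumps' -> NEW (unique so far: 6)
  Token 7: 'so' -> NEW (unique so far: 7)
  Token 8: 'woman' -> NEW (unique so far: 8)
Unique types: ('bright', 'forest', 'jumps', 'phone', 'slow', 'small', 'so', 'woman')
Vocabulary size: 8

8


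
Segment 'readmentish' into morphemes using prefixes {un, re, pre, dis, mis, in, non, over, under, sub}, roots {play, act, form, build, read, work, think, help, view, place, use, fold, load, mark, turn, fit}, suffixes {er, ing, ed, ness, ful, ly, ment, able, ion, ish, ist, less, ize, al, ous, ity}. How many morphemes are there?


Segmenting 'readmentish' against the inventory:
  'read' -> root (morpheme 1)
  'ment' -> suffix (morpheme 2)
  'ish' -> suffix (morpheme 3)
Total morphemes: 3

3


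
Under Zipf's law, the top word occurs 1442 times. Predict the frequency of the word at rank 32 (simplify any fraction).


Zipf's law: freq(rank) = f1 / rank
f1 = 1442, rank = 32
freq = 1442 / 32
GCD(1442, 32) = 2
Simplified: 721/16

721/16


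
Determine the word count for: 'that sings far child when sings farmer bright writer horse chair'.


Counting words by splitting on spaces:
  Word 1: 'that'
  Word 2: 'sings'
  Word 3: 'far'
  Word 4: 'child'
  Word 5: 'when'
  Word 6: 'sings'
  Word 7: 'farmer'
  Word 8: 'bright'
  Word 9: 'writer'
  Word 10: 'horse'
  Word 11: 'chair'
Total words: 11

11


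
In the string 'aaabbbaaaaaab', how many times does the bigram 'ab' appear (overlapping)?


Scanning 'aaabbbaaaaaab' for bigram 'ab':
  Position 0: 'aa' -> no
  Position 1: 'aa' -> no
  Position 2: 'ab' -> MATCH
  Position 3: 'bb' -> no
  Position 4: 'bb' -> no
  Position 5: 'ba' -> no
  Position 6: 'aa' -> no
  Position 7: 'aa' -> no
  Position 8: 'aa' -> no
  Position 9: 'aa' -> no
  Position 10: 'aa' -> no
  Position 11: 'ab' -> MATCH
Total matches: 2

2


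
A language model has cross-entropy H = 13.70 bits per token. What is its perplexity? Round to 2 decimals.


Perplexity formula: PP = 2^H
H = 13.70
PP = 2^13.70
Decompose: 2^13.70 = 2^13 * 2^0.70
2^13 = 8192, 2^0.70 ~ 1.6245048
PP ~ 8192 * 1.6245048 = 13307.9433216
Rounded to 2 decimals: 13307.94

13307.94


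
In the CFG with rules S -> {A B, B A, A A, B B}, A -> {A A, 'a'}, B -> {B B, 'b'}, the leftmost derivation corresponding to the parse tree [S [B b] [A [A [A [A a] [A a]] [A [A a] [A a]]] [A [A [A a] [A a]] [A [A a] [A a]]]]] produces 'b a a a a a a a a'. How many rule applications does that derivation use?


Every bracketed nonterminal node [X ...] in the tree is produced by exactly one rule application.
Reading the tree off as a leftmost derivation:
  Step 1: S  =>  B A   (applied S -> B A)
  Step 2: B A  =>  b A   (applied B -> b)
  Step 3: b A  =>  b A A   (applied A -> A A)
  Step 4: b A A  =>  b A A A   (applied A -> A A)
  Step 5: b A A A  =>  b A A A A   (applied A -> A A)
  Step 6: b A A A A  =>  b a A A A   (applied A -> a)
  Step 7: b a A A A  =>  b a a A A   (applied A -> a)
  Step 8: b a a A A  =>  b a a A A A   (applied A -> A A)
  Step 9: b a a A A A  =>  b a a a A A   (applied A -> a)
  Step 10: b a a a A A  =>  b a a a a A   (applied A -> a)
  Step 11: b a a a a A  =>  b a a a a A A   (applied A -> A A)
  Step 12: b a a a a A A  =>  b a a a a A A A   (applied A -> A A)
  Step 13: b a a a a A A A  =>  b a a a a a A A   (applied A -> a)
  Step 14: b a a a a a A A  =>  b a a a a a a A   (applied A -> a)
  Step 15: b a a a a a a A  =>  b a a a a a a A A   (applied A -> A A)
  Step 16: b a a a a a a A A  =>  b a a a a a a a A   (applied A -> a)
  Step 17: b a a a a a a a A  =>  b a a a a a a a a   (applied A -> a)
Final yield: b a a a a a a a a
Total rewrite steps: 17

17


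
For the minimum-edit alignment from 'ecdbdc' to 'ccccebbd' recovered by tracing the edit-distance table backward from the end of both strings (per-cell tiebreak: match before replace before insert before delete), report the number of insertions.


Edit distance = 6. Backtracking from cell (6, 8) with preference match > replace > insert > delete,
then listing the resulting alignment 'ecdbdc' -> 'ccccebbd' left to right:
  Step 1: insert 'c' [insertion #1]
  Step 2: insert 'c' [insertion #2]
  Step 3: replace e->c
  Step 4: keep 'c'
  Step 5: replace d->e
  Step 6: keep 'b'
  Step 7: replace d->b
  Step 8: replace c->d
Total insertions: 2

2


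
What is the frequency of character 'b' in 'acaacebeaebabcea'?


Scanning 'acaacebeaebabcea' for 'b':
  Position 6: 'b' -> MATCH (count: 1)
  Position 10: 'b' -> MATCH (count: 2)
  Position 12: 'b' -> MATCH (count: 3)
Total occurrences of 'b': 3

3


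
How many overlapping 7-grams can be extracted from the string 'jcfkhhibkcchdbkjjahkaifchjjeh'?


String 'jcfkhhibkcchdbkjjahkaifchjjeh' has length L = 29.
Number of overlapping n-grams = L - n + 1
Substituting: 29 - 7 + 1 = 23

23


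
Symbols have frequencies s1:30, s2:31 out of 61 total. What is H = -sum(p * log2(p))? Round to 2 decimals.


Computing entropy H = -sum(p_i * log2(p_i)):
  s1: p = 30/61 = 0.4918, -p*log2(p) = 0.5035
  s2: p = 31/61 = 0.5082, -p*log2(p) = 0.4963
H = sum of terms = 0.9998
Rounded to 2 decimals: 1.00

1.00


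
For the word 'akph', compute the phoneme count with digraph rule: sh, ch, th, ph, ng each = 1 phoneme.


Parsing 'akph' greedily, digraphs first:
  'a' -> vowel phoneme (phonemes so far: 1)
  'k' -> consonant phoneme (phonemes so far: 2)
  'ph' -> digraph (1 consonant phoneme) (phonemes so far: 3)
Total phonemes: 3

3


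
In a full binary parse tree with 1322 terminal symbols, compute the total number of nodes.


Leaf nodes (terminals): 1322
Internal nodes = n - 1 = 1322 - 1 = 1321
Total = leaves + internal = 1322 + 1321 = 2643

2643


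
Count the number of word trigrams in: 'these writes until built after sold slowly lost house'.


Word trigrams from [9] words:
  Trigram 1: (these writes until)
  Trigram 2: (writes until built)
  Trigram 3: (until built after)
  Trigram 4: (built after sold)
  Trigram 5: (after sold slowly)
  Trigram 6: (sold slowly lost)
  Trigram 7: (slowly lost house)
Total word trigrams: 9 - 2 = 7

7


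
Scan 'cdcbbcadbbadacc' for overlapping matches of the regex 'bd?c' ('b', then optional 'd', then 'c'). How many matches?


Pattern: bd?c means 'b', then optional 'd', then 'c'.
Scanning 'cdcbbcadbbadacc' position-by-position:
  Pos 0: window 'cdc' -> no
  Pos 1: window 'dcb' -> no
  Pos 2: window 'cbb' -> no
  Pos 3: window 'bbc' -> no
  Pos 4: window 'bca' -> MATCH
  Pos 5: window 'cad' -> no
  Pos 6: window 'adb' -> no
  Pos 7: window 'dbb' -> no
  Pos 8: window 'bba' -> no
  Pos 9: window 'bad' -> no
  Pos 10: window 'ada' -> no
  Pos 11: window 'dac' -> no
  Pos 12: window 'acc' -> no
  Pos 13: window 'cc' -> no
  Pos 14: window 'c' -> no
Total matches: 1

1


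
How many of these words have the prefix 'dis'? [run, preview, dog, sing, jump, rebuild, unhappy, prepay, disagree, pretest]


Checking each word for prefix 'dis':
  'run' -> no (count: 0)
  'preview' -> no (count: 0)
  'dog' -> no (count: 0)
  'sing' -> no (count: 0)
  'jump' -> no (count: 0)
  'rebuild' -> no (count: 0)
  'unhappy' -> no (count: 0)
  'prepay' -> no (count: 0)
  'disagree' -> YES, starts with 'dis' (count: 1)
  'pretest' -> no (count: 1)
Total with prefix 'dis': 1

1


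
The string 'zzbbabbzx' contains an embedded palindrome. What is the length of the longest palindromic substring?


Scanning 'zzbbabbzx' for palindromic substrings.
Substring at positions 1-7: 'zbbabbz'.
Check: reverse('zbbabbz') = 'zbbabbz' -> palindrome confirmed.
Neighbouring characters ('z' / 'x') break symmetry, so it cannot extend further.
No longer palindromic substring exists; longest length = 7

7


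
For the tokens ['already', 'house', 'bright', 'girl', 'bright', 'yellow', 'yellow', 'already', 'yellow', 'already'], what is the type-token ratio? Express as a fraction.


Tokens: 10
Unique types: ('already', 'bright', 'girl', 'house', 'yellow') = 5
TTR = 5/10
Simplify: divide both by 5 -> 1/2
TTR = 1/2

1/2


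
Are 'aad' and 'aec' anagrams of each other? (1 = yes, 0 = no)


Sort characters of 'aad': 'aad'
Sort characters of 'aec': 'ace'
Sorted forms differ -> they are NOT anagrams
Result: 0

0


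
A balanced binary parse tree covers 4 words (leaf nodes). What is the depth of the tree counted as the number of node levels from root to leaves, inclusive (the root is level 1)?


In a balanced binary tree with n leaves the deepest leaf is ceil(log2(n)) edges below the root,
so counting node levels inclusive of root and leaves gives ceil(log2(n)) + 1 levels.
log2(4) = 2.0000
ceil(2.0000) = 2
levels = 2 + 1 = 3

3


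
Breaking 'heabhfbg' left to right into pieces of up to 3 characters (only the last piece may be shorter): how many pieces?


'heabhfbg' has 8 characters.
Chunking with max size 3:
  Chunk 1: 'hea' (positions 0-2)
  Chunk 2: 'bhf' (positions 3-5)
  Chunk 3: 'bg' (positions 6-7)
Total chunks: ceil(8 / 3) = 3

3


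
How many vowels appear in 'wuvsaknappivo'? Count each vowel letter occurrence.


Scanning each character of 'wuvsaknappivo':
  Position 1: 'w' -> consonant (running count: 0)
  Position 2: 'u' -> vowel (running count: 1)
  Position 3: 'v' -> consonant (running count: 1)
  Position 4: 's' -> consonant (running count: 1)
  Position 5: 'a' -> vowel (running count: 2)
  Position 6: 'k' -> consonant (running count: 2)
  Position 7: 'n' -> consonant (running count: 2)
  Position 8: 'a' -> vowel (running count: 3)
  Position 9: 'p' -> consonant (running count: 3)
  Position 10: 'p' -> consonant (running count: 3)
  Position 11: 'i' -> vowel (running count: 4)
  Position 12: 'v' -> consonant (running count: 4)
  Position 13: 'o' -> vowel (running count: 5)
Total vowels: 5

5


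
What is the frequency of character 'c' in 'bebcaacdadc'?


Scanning 'bebcaacdadc' for 'c':
  Position 3: 'c' -> MATCH (count: 1)
  Position 6: 'c' -> MATCH (count: 2)
  Position 10: 'c' -> MATCH (count: 3)
Total occurrences of 'c': 3

3


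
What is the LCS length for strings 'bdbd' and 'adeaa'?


DP table for LCS of 'bdbd' and 'adeaa':
       a  d  e  a  a
    0  0  0  0  0  0
  b 0  0  0  0  0  0
  d 0  0  1  1  1  1
  b 0  0  1  1  1  1
  d 0  0  1  1  1  1
LCS: 'd'
LCS length = 1

1


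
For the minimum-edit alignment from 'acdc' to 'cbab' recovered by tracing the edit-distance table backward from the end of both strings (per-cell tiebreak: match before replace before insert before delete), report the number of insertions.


Edit distance = 4. Backtracking from cell (4, 4) with preference match > replace > insert > delete,
then listing the resulting alignment 'acdc' -> 'cbab' left to right:
  Step 1: replace a->c
  Step 2: replace c->b
  Step 3: replace d->a
  Step 4: replace c->b
Total insertions: 0

0


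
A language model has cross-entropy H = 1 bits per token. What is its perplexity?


Perplexity formula: PP = 2^H
H = 1
PP = 2^1
Steps: 2^1 = 2
PP = 2

2


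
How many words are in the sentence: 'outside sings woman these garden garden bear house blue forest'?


Counting words by splitting on spaces:
  Word 1: 'outside'
  Word 2: 'sings'
  Word 3: 'woman'
  Word 4: 'these'
  Word 5: 'garden'
  Word 6: 'garden'
  Word 7: 'bear'
  Word 8: 'house'
  Word 9: 'blue'
  Word 10: 'forest'
Total words: 10

10


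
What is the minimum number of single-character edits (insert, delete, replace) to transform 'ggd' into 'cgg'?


Building DP table for s1='ggd' (len 3) and s2='cgg' (len 3):
       c  g  g
    0  1  2  3
  g 1  1  1  2
  g 2  2  1  1
  d 3  3  2  2
Edit distance = dp[3][3] = 2

2


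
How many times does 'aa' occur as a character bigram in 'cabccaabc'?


Scanning 'cabccaabc' for bigram 'aa':
  Position 0: 'ca' -> no
  Position 1: 'ab' -> no
  Position 2: 'bc' -> no
  Position 3: 'cc' -> no
  Position 4: 'ca' -> no
  Position 5: 'aa' -> MATCH
  Position 6: 'ab' -> no
  Position 7: 'bc' -> no
Total matches: 1

1


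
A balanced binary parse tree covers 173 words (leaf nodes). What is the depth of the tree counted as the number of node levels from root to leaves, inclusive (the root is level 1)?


In a balanced binary tree with n leaves the deepest leaf is ceil(log2(n)) edges below the root,
so counting node levels inclusive of root and leaves gives ceil(log2(n)) + 1 levels.
log2(173) = 7.4346
ceil(7.4346) = 8
levels = 8 + 1 = 9

9


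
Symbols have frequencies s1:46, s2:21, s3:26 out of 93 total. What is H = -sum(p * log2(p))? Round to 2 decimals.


Computing entropy H = -sum(p_i * log2(p_i)):
  s1: p = 46/93 = 0.4946, -p*log2(p) = 0.5023
  s2: p = 21/93 = 0.2258, -p*log2(p) = 0.4848
  s3: p = 26/93 = 0.2796, -p*log2(p) = 0.5141
H = sum of terms = 1.5012
Rounded to 2 decimals: 1.50

1.50


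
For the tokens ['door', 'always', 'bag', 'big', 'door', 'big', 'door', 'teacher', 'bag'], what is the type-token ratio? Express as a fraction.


Tokens: 9
Unique types: ('always', 'bag', 'big', 'door', 'teacher') = 5
TTR = 5/9
Already in lowest terms.

5/9


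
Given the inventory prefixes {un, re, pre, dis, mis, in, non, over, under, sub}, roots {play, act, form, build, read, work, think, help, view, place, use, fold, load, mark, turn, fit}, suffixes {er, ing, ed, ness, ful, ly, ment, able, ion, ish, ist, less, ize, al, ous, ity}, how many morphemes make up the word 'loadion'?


Segmenting 'loadion' against the inventory:
  'load' -> root (morpheme 1)
  'ion' -> suffix (morpheme 2)
Total morphemes: 2

2


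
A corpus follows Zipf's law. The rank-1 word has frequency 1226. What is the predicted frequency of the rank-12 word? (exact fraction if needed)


Zipf's law: freq(rank) = f1 / rank
f1 = 1226, rank = 12
freq = 1226 / 12
GCD(1226, 12) = 2
Simplified: 613/6

613/6


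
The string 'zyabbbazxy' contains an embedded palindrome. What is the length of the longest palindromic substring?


Scanning 'zyabbbazxy' for palindromic substrings.
Substring at positions 2-6: 'abbba'.
Check: reverse('abbba') = 'abbba' -> palindrome confirmed.
Neighbouring characters ('y' / 'z') break symmetry, so it cannot extend further.
No longer palindromic substring exists; longest length = 5

5


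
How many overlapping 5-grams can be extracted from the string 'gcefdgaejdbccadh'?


String 'gcefdgaejdbccadh' has length L = 16.
Number of overlapping n-grams = L - n + 1
Substituting: 16 - 5 + 1 = 12

12


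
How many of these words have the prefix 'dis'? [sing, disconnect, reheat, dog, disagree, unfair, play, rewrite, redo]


Checking each word for prefix 'dis':
  'sing' -> no (count: 0)
  'disconnect' -> YES, starts with 'dis' (count: 1)
  'reheat' -> no (count: 1)
  'dog' -> no (count: 1)
  'disagree' -> YES, starts with 'dis' (count: 2)
  'unfair' -> no (count: 2)
  'play' -> no (count: 2)
  'rewrite' -> no (count: 2)
  'redo' -> no (count: 2)
Total with prefix 'dis': 2

2


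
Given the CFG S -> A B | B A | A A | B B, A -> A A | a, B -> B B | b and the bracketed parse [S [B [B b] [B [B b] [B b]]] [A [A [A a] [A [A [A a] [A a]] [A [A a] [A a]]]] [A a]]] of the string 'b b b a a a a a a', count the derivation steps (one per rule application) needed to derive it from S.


Every bracketed nonterminal node [X ...] in the tree is produced by exactly one rule application.
Reading the tree off as a leftmost derivation:
  Step 1: S  =>  B A   (applied S -> B A)
  Step 2: B A  =>  B B A   (applied B -> B B)
  Step 3: B B A  =>  b B A   (applied B -> b)
  Step 4: b B A  =>  b B B A   (applied B -> B B)
  Step 5: b B B A  =>  b b B A   (applied B -> b)
  Step 6: b b B A  =>  b b b A   (applied B -> b)
  Step 7: b b b A  =>  b b b A A   (applied A -> A A)
  Step 8: b b b A A  =>  b b b A A A   (applied A -> A A)
  Step 9: b b b A A A  =>  b b b a A A   (applied A -> a)
  Step 10: b b b a A A  =>  b b b a A A A   (applied A -> A A)
  Step 11: b b b a A A A  =>  b b b a A A A A   (applied A -> A A)
  Step 12: b b b a A A A A  =>  b b b a a A A A   (applied A -> a)
  Step 13: b b b a a A A A  =>  b b b a a a A A   (applied A -> a)
  Step 14: b b b a a a A A  =>  b b b a a a A A A   (applied A -> A A)
  Step 15: b b b a a a A A A  =>  b b b a a a a A A   (applied A -> a)
  Step 16: b b b a a a a A A  =>  b b b a a a a a A   (applied A -> a)
  Step 17: b b b a a a a a A  =>  b b b a a a a a a   (applied A -> a)
Final yield: b b b a a a a a a
Total rewrite steps: 17

17


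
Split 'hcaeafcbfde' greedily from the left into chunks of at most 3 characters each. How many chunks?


'hcaeafcbfde' has 11 characters.
Chunking with max size 3:
  Chunk 1: 'hca' (positions 0-2)
  Chunk 2: 'eaf' (positions 3-5)
  Chunk 3: 'cbf' (positions 6-8)
  Chunk 4: 'de' (positions 9-10)
Total chunks: ceil(11 / 3) = 4

4


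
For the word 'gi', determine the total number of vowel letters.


Scanning each character of 'gi':
  Position 1: 'g' -> consonant (running count: 0)
  Position 2: 'i' -> vowel (running count: 1)
Total vowels: 1

1


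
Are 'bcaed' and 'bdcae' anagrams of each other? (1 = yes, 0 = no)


Sort characters of 'bcaed': 'abcde'
Sort characters of 'bdcae': 'abcde'
Sorted forms match -> they ARE anagrams
Result: 1

1


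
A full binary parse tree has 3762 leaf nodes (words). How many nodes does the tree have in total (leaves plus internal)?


Leaf nodes (terminals): 3762
Internal nodes = n - 1 = 3762 - 1 = 3761
Total = leaves + internal = 3762 + 3761 = 7523

7523


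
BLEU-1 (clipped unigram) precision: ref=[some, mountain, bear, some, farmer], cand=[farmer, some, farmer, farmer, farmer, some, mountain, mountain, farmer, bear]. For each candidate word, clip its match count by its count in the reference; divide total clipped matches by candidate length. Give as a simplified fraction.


Reference word counts: {'bear': 1, 'farmer': 1, 'mountain': 1, 'some': 2}
Checking each candidate word (with clipping):
  'farmer' -> in reference (ref count 1, used 1/1) -> match (matches: 1)
  'some' -> in reference (ref count 2, used 1/2) -> match (matches: 2)
  'farmer' -> ref count 1 already used up (1/1) -> clipped, no match (matches: 2)
  'farmer' -> ref count 1 already used up (1/1) -> clipped, no match (matches: 2)
  'farmer' -> ref count 1 already used up (1/1) -> clipped, no match (matches: 2)
  'some' -> in reference (ref count 2, used 2/2) -> match (matches: 3)
  'mountain' -> in reference (ref count 1, used 1/1) -> match (matches: 4)
  'mountain' -> ref count 1 already used up (1/1) -> clipped, no match (matches: 4)
  'farmer' -> ref count 1 already used up (1/1) -> clipped, no match (matches: 4)
  'bear' -> in reference (ref count 1, used 1/1) -> match (matches: 5)
Clipped matches: 5, Candidate length: 10
Precision = 5/10 = 1/2

1/2


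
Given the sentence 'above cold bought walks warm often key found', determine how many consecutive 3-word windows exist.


Word trigrams from [8] words:
  Trigram 1: (above cold bought)
  Trigram 2: (cold bought walks)
  Trigram 3: (bought walks warm)
  Trigram 4: (walks warm often)
  Trigram 5: (warm often key)
  Trigram 6: (often key found)
Total word trigrams: 8 - 2 = 6

6


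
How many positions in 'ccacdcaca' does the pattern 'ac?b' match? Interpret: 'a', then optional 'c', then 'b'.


Pattern: ac?b means 'a', then optional 'c', then 'b'.
Scanning 'ccacdcaca' position-by-position:
  Pos 0: window 'cca' -> no
  Pos 1: window 'cac' -> no
  Pos 2: window 'acd' -> no
  Pos 3: window 'cdc' -> no
  Pos 4: window 'dca' -> no
  Pos 5: window 'cac' -> no
  Pos 6: window 'aca' -> no
  Pos 7: window 'ca' -> no
  Pos 8: window 'a' -> no
Total matches: 0

0


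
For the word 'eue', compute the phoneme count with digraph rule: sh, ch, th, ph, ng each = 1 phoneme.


Parsing 'eue' greedily, digraphs first:
  'e' -> vowel phoneme (phonemes so far: 1)
  'u' -> vowel phoneme (phonemes so far: 2)
  'e' -> vowel phoneme (phonemes so far: 3)
Total phonemes: 3

3


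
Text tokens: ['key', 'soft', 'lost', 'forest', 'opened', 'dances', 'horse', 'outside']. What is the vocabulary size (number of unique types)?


Listing all tokens and tracking unique types:
  Token 1: 'key' -> NEW (unique so far: 1)
  Token 2: 'soft' -> NEW (unique so far: 2)
  Token 3: 'lost' -> NEW (unique so far: 3)
  Token 4: 'forest' -> NEW (unique so far: 4)
  Token 5: 'opened' -> NEW (unique so far: 5)
  Token 6: 'dances' -> NEW (unique so far: 6)
  Token 7: 'horse' -> NEW (unique so far: 7)
  Token 8: 'outside' -> NEW (unique so far: 8)
Unique types: ('dances', 'forest', 'horse', 'key', 'lost', 'opened', 'outside', 'soft')
Vocabulary size: 8

8


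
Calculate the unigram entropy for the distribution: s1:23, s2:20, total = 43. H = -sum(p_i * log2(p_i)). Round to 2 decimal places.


Computing entropy H = -sum(p_i * log2(p_i)):
  s1: p = 23/43 = 0.5349, -p*log2(p) = 0.4828
  s2: p = 20/43 = 0.4651, -p*log2(p) = 0.5136
H = sum of terms = 0.9964
Rounded to 2 decimals: 1.00

1.00


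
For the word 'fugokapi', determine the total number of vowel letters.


Scanning each character of 'fugokapi':
  Position 1: 'f' -> consonant (running count: 0)
  Position 2: 'u' -> vowel (running count: 1)
  Position 3: 'g' -> consonant (running count: 1)
  Position 4: 'o' -> vowel (running count: 2)
  Position 5: 'k' -> consonant (running count: 2)
  Position 6: 'a' -> vowel (running count: 3)
  Position 7: 'p' -> consonant (running count: 3)
  Position 8: 'i' -> vowel (running count: 4)
Total vowels: 4

4


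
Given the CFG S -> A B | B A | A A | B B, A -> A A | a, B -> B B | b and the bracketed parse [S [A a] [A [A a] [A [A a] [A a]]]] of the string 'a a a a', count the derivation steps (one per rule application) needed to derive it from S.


Every bracketed nonterminal node [X ...] in the tree is produced by exactly one rule application.
Reading the tree off as a leftmost derivation:
  Step 1: S  =>  A A   (applied S -> A A)
  Step 2: A A  =>  a A   (applied A -> a)
  Step 3: a A  =>  a A A   (applied A -> A A)
  Step 4: a A A  =>  a a A   (applied A -> a)
  Step 5: a a A  =>  a a A A   (applied A -> A A)
  Step 6: a a A A  =>  a a a A   (applied A -> a)
  Step 7: a a a A  =>  a a a a   (applied A -> a)
Final yield: a a a a
Total rewrite steps: 7

7
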